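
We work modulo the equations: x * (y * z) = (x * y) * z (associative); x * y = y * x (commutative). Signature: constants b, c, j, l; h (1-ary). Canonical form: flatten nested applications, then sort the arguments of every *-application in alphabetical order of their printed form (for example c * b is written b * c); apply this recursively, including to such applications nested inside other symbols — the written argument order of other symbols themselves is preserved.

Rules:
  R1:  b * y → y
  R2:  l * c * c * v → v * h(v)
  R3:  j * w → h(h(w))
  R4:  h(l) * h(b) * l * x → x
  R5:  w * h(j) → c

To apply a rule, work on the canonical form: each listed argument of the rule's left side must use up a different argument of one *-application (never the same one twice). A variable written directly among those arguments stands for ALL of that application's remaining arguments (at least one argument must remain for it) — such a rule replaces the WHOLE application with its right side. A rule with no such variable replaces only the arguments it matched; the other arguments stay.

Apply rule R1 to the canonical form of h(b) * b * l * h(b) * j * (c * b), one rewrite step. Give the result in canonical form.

Answer: b * c * h(b) * h(b) * j * l

Derivation:
Canonical form:  b * b * c * h(b) * h(b) * j * l
Apply R1:  consuming b;  y := b * c * h(b) * h(b) * j * l
The extension variable absorbs all remaining arguments, so the whole application is rewritten.
New term:  b * c * h(b) * h(b) * j * l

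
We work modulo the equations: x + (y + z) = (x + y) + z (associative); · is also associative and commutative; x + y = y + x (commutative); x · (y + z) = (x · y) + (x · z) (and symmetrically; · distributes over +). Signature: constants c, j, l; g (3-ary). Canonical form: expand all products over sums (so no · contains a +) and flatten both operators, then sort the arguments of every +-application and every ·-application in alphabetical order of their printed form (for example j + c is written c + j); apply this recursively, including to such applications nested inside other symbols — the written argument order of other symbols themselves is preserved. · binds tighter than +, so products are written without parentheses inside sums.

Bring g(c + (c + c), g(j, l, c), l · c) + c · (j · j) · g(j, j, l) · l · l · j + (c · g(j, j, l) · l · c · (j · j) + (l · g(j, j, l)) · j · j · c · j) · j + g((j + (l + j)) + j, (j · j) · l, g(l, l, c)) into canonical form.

Answer: c · c · g(j, j, l) · j · j · j · l + c · g(j, j, l) · j · j · j · j · l + c · g(j, j, l) · j · j · j · l · l + g(c + c + c, g(j, l, c), c · l) + g(j + j + j + l, j · j · l, g(l, l, c))

Derivation:
Expand:  g(c + c + c, g(j, l, c), c · l) + c · g(j, j, l) · j · j · j · l · l + c · c · g(j, j, l) · j · j · j · l + c · g(j, j, l) · j · j · j · j · l + g(j + j + j + l, j · j · l, g(l, l, c))
Sort arguments:  c · c · g(j, j, l) · j · j · j · l + c · g(j, j, l) · j · j · j · j · l + c · g(j, j, l) · j · j · j · l · l + g(c + c + c, g(j, l, c), c · l) + g(j + j + j + l, j · j · l, g(l, l, c))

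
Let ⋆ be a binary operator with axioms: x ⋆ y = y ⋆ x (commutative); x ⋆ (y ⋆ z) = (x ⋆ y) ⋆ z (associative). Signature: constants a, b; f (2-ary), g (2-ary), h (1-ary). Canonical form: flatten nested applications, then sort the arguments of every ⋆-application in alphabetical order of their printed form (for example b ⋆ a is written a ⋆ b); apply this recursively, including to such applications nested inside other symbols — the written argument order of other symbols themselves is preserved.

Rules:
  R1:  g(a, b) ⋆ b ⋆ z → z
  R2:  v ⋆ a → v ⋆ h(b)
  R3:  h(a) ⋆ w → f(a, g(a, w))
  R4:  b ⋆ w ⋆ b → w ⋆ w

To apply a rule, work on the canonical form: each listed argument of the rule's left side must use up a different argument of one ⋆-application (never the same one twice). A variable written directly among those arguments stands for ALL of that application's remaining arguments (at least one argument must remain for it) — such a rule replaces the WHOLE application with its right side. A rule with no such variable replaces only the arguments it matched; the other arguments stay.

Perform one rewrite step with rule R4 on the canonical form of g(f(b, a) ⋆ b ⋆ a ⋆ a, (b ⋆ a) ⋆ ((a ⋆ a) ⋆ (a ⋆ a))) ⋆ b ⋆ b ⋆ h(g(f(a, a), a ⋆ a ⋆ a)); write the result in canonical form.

Answer: g(a ⋆ a ⋆ b ⋆ f(b, a), a ⋆ a ⋆ a ⋆ a ⋆ a ⋆ b) ⋆ g(a ⋆ a ⋆ b ⋆ f(b, a), a ⋆ a ⋆ a ⋆ a ⋆ a ⋆ b) ⋆ h(g(f(a, a), a ⋆ a ⋆ a)) ⋆ h(g(f(a, a), a ⋆ a ⋆ a))

Derivation:
Canonical form:  b ⋆ b ⋆ g(a ⋆ a ⋆ b ⋆ f(b, a), a ⋆ a ⋆ a ⋆ a ⋆ a ⋆ b) ⋆ h(g(f(a, a), a ⋆ a ⋆ a))
R4 matches:  uses b, b;  w := g(a ⋆ a ⋆ b ⋆ f(b, a), a ⋆ a ⋆ a ⋆ a ⋆ a ⋆ b) ⋆ h(g(f(a, a), a ⋆ a ⋆ a))
Every leftover argument binds to the variable; the entire application is replaced.
New term:  g(a ⋆ a ⋆ b ⋆ f(b, a), a ⋆ a ⋆ a ⋆ a ⋆ a ⋆ b) ⋆ g(a ⋆ a ⋆ b ⋆ f(b, a), a ⋆ a ⋆ a ⋆ a ⋆ a ⋆ b) ⋆ h(g(f(a, a), a ⋆ a ⋆ a)) ⋆ h(g(f(a, a), a ⋆ a ⋆ a))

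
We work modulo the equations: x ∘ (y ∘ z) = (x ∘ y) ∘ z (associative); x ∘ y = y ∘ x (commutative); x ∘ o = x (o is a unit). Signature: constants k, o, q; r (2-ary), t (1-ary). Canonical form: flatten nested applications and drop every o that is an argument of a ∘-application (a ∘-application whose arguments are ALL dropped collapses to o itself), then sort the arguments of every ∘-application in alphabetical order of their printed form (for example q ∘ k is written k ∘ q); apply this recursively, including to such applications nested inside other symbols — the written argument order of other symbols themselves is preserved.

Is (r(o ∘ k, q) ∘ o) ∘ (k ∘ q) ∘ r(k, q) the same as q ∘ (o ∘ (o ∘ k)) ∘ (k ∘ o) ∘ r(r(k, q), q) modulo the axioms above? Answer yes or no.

Answer: no — k ∘ q ∘ r(k, q) ∘ r(k, q) vs k ∘ k ∘ q ∘ r(r(k, q), q)

Derivation:
Left:  (r(o ∘ k, q) ∘ o) ∘ (k ∘ q) ∘ r(k, q)
  Merge nested applications:  r(o ∘ k, q) ∘ o ∘ k ∘ q ∘ r(k, q)
  Simplify inside:  r(o ∘ k, q)  →  r(k, q)
  Drop the unit:  drop o
  Order the arguments:  k ∘ q ∘ r(k, q) ∘ r(k, q)
Right:  q ∘ (o ∘ (o ∘ k)) ∘ (k ∘ o) ∘ r(r(k, q), q)
  Merge nested applications:  q ∘ o ∘ o ∘ k ∘ k ∘ o ∘ r(r(k, q), q)
  Unit:  drop o (×3)
  Order the arguments:  k ∘ k ∘ q ∘ r(r(k, q), q)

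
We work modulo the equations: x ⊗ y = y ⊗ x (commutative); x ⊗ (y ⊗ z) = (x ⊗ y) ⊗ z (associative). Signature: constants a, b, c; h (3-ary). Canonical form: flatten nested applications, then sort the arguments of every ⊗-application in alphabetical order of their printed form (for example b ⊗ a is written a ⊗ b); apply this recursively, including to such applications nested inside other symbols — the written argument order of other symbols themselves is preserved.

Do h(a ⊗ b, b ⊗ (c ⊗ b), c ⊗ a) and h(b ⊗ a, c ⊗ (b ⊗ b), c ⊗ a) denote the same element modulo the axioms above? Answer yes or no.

Answer: yes — both canonical forms are h(a ⊗ b, b ⊗ b ⊗ c, a ⊗ c)

Derivation:
Left:  h(a ⊗ b, b ⊗ (c ⊗ b), c ⊗ a)
  Descend into:  b ⊗ (c ⊗ b)
  Merge nested applications:  b ⊗ c ⊗ b
  Sort arguments:  b ⊗ b ⊗ c
  Reassemble:  h(a ⊗ b, b ⊗ b ⊗ c, a ⊗ c)
Right:  h(b ⊗ a, c ⊗ (b ⊗ b), c ⊗ a)
  Descend into:  c ⊗ (b ⊗ b)
  Un-nest:  c ⊗ b ⊗ b
  Order the arguments:  b ⊗ b ⊗ c
  Put back:  h(a ⊗ b, b ⊗ b ⊗ c, a ⊗ c)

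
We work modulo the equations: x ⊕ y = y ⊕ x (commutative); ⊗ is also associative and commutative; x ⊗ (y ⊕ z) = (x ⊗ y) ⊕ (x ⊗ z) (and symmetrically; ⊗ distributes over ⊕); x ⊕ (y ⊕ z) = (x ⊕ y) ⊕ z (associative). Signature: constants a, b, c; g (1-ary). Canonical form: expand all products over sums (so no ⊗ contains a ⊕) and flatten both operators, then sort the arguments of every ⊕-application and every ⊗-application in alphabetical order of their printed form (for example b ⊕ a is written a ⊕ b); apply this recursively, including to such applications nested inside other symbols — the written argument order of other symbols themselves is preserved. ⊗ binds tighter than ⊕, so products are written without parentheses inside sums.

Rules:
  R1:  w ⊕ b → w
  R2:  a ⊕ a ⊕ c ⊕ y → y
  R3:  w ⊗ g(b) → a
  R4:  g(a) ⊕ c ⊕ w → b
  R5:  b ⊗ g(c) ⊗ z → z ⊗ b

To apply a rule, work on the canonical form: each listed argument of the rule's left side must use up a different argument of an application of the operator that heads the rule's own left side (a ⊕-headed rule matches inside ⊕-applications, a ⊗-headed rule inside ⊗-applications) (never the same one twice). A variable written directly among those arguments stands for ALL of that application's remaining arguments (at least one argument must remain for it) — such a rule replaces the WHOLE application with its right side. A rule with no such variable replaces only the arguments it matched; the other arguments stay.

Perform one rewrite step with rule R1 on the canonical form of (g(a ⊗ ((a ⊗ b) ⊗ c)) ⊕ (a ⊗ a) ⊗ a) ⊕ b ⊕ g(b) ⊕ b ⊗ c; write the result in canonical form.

Answer: a ⊗ a ⊗ a ⊕ b ⊗ c ⊕ g(a ⊗ a ⊗ b ⊗ c) ⊕ g(b)

Derivation:
Canonical form:  a ⊗ a ⊗ a ⊕ b ⊕ b ⊗ c ⊕ g(a ⊗ a ⊗ b ⊗ c) ⊕ g(b)
Apply R1:  consuming b;  w := a ⊗ a ⊗ a ⊕ b ⊗ c ⊕ g(a ⊗ a ⊗ b ⊗ c) ⊕ g(b)
The extension variable absorbs all remaining arguments, so the whole application is rewritten.
New term:  a ⊗ a ⊗ a ⊕ b ⊗ c ⊕ g(a ⊗ a ⊗ b ⊗ c) ⊕ g(b)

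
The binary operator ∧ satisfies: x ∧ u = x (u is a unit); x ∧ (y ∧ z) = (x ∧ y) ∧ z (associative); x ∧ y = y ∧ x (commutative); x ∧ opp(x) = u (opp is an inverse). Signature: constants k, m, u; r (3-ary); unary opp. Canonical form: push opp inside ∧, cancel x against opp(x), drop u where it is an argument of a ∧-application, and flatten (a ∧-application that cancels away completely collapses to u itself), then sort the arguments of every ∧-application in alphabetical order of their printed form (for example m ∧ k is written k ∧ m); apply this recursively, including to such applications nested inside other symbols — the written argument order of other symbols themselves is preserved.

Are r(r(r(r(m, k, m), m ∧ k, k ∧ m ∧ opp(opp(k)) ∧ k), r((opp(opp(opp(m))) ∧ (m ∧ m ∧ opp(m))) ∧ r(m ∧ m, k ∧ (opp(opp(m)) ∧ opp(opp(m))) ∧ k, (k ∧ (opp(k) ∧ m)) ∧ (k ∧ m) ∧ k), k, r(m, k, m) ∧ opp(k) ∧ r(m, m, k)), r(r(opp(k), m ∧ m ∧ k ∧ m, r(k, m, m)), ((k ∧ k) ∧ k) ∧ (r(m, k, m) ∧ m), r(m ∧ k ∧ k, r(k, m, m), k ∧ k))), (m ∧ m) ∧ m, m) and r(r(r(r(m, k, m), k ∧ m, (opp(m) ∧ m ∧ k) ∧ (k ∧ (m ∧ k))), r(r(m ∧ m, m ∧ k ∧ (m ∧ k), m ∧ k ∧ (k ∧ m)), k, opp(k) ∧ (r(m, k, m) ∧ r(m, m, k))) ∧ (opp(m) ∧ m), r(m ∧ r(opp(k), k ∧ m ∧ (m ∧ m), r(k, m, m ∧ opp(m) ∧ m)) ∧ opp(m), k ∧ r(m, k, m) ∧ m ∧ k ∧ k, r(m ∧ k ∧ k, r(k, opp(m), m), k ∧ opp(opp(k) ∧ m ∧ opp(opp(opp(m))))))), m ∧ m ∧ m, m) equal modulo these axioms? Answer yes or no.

Left:  r(r(r(r(m, k, m), m ∧ k, k ∧ m ∧ opp(opp(k)) ∧ k), r((opp(opp(opp(m))) ∧ (m ∧ m ∧ opp(m))) ∧ r(m ∧ m, k ∧ (opp(opp(m)) ∧ opp(opp(m))) ∧ k, (k ∧ (opp(k) ∧ m)) ∧ (k ∧ m) ∧ k), k, r(m, k, m) ∧ opp(k) ∧ r(m, m, k)), r(r(opp(k), m ∧ m ∧ k ∧ m, r(k, m, m)), ((k ∧ k) ∧ k) ∧ (r(m, k, m) ∧ m), r(m ∧ k ∧ k, r(k, m, m), k ∧ k))), (m ∧ m) ∧ m, m)
  Focus inside:  (opp(opp(opp(m))) ∧ (m ∧ m ∧ opp(m))) ∧ r(m ∧ m, k ∧ (opp(opp(m)) ∧ opp(opp(m))) ∧ k, (k ∧ (opp(k) ∧ m)) ∧ (k ∧ m) ∧ k)
  Push opp inside:  distribute opp over ∧ and collapse double opp
  Cancel inverse pairs:  m cancels
  Collect terms:  r(m ∧ m, k ∧ k ∧ m ∧ m, k ∧ k ∧ m ∧ m)
  Reassemble:  r(r(r(r(m, k, m), k ∧ m, k ∧ k ∧ k ∧ m), r(r(m ∧ m, k ∧ k ∧ m ∧ m, k ∧ k ∧ m ∧ m), k, opp(k) ∧ r(m, k, m) ∧ r(m, m, k)), r(r(opp(k), k ∧ m ∧ m ∧ m, r(k, m, m)), k ∧ k ∧ k ∧ m ∧ r(m, k, m), r(k ∧ k ∧ m, r(k, m, m), k ∧ k))), m ∧ m ∧ m, m)
Right:  r(r(r(r(m, k, m), k ∧ m, (opp(m) ∧ m ∧ k) ∧ (k ∧ (m ∧ k))), r(r(m ∧ m, m ∧ k ∧ (m ∧ k), m ∧ k ∧ (k ∧ m)), k, opp(k) ∧ (r(m, k, m) ∧ r(m, m, k))) ∧ (opp(m) ∧ m), r(m ∧ r(opp(k), k ∧ m ∧ (m ∧ m), r(k, m, m ∧ opp(m) ∧ m)) ∧ opp(m), k ∧ r(m, k, m) ∧ m ∧ k ∧ k, r(m ∧ k ∧ k, r(k, opp(m), m), k ∧ opp(opp(k) ∧ m ∧ opp(opp(opp(m))))))), m ∧ m ∧ m, m)
  Descend into:  r(r(m ∧ m, m ∧ k ∧ (m ∧ k), m ∧ k ∧ (k ∧ m)), k, opp(k) ∧ (r(m, k, m) ∧ r(m, m, k))) ∧ (opp(m) ∧ m)
  Cancel inverse pairs:  m cancels
  Combine occurrences:  r(r(m ∧ m, k ∧ k ∧ m ∧ m, k ∧ k ∧ m ∧ m), k, opp(k) ∧ r(m, k, m) ∧ r(m, m, k))
  Put back:  r(r(r(r(m, k, m), k ∧ m, k ∧ k ∧ k ∧ m), r(r(m ∧ m, k ∧ k ∧ m ∧ m, k ∧ k ∧ m ∧ m), k, opp(k) ∧ r(m, k, m) ∧ r(m, m, k)), r(r(opp(k), k ∧ m ∧ m ∧ m, r(k, m, m)), k ∧ k ∧ k ∧ m ∧ r(m, k, m), r(k ∧ k ∧ m, r(k, opp(m), m), k ∧ k))), m ∧ m ∧ m, m)

Answer: no — r(r(r(r(m, k, m), k ∧ m, k ∧ k ∧ k ∧ m), r(r(m ∧ m, k ∧ k ∧ m ∧ m, k ∧ k ∧ m ∧ m), k, opp(k) ∧ r(m, k, m) ∧ r(m, m, k)), r(r(opp(k), k ∧ m ∧ m ∧ m, r(k, m, m)), k ∧ k ∧ k ∧ m ∧ r(m, k, m), r(k ∧ k ∧ m, r(k, m, m), k ∧ k))), m ∧ m ∧ m, m) vs r(r(r(r(m, k, m), k ∧ m, k ∧ k ∧ k ∧ m), r(r(m ∧ m, k ∧ k ∧ m ∧ m, k ∧ k ∧ m ∧ m), k, opp(k) ∧ r(m, k, m) ∧ r(m, m, k)), r(r(opp(k), k ∧ m ∧ m ∧ m, r(k, m, m)), k ∧ k ∧ k ∧ m ∧ r(m, k, m), r(k ∧ k ∧ m, r(k, opp(m), m), k ∧ k))), m ∧ m ∧ m, m)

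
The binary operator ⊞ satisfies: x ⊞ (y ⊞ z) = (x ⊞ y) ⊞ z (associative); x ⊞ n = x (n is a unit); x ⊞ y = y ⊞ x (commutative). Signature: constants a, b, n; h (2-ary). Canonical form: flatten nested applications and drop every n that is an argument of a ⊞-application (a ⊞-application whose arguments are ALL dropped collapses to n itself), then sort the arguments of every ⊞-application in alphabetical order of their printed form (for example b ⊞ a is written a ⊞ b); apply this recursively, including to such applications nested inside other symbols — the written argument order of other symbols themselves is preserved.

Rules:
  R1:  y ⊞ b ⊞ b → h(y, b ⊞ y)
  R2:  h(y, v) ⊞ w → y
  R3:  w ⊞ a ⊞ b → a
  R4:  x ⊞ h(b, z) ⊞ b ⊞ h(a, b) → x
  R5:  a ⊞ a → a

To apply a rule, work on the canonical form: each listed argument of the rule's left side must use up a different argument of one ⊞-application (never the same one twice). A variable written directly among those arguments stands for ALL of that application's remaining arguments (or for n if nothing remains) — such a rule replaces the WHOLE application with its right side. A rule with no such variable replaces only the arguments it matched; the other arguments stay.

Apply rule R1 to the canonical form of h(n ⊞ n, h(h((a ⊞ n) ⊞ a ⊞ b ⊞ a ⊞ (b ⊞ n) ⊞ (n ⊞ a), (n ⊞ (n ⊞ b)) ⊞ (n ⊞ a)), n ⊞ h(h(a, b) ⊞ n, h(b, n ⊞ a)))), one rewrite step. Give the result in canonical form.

Canonical form:  h(n, h(h(a ⊞ a ⊞ a ⊞ a ⊞ b ⊞ b, a ⊞ b), h(h(a, b), h(b, a))))
Apply R1:  consuming b, b;  y := a ⊞ a ⊞ a ⊞ a
The variable takes the whole remainder — replace the entire application.
Result:  h(n, h(h(h(a ⊞ a ⊞ a ⊞ a, a ⊞ a ⊞ a ⊞ a ⊞ b), a ⊞ b), h(h(a, b), h(b, a))))

Answer: h(n, h(h(h(a ⊞ a ⊞ a ⊞ a, a ⊞ a ⊞ a ⊞ a ⊞ b), a ⊞ b), h(h(a, b), h(b, a))))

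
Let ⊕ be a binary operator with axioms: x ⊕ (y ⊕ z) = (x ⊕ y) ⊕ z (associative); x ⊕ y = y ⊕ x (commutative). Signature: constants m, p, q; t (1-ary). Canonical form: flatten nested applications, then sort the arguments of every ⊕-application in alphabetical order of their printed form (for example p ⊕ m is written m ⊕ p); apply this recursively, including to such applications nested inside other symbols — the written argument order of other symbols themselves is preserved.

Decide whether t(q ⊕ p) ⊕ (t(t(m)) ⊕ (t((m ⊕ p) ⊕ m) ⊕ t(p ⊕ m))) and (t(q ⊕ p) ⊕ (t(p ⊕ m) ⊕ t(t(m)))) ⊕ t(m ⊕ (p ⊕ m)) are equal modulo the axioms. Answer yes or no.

Answer: yes — both canonical forms are t(m ⊕ m ⊕ p) ⊕ t(m ⊕ p) ⊕ t(p ⊕ q) ⊕ t(t(m))

Derivation:
Left:  t(q ⊕ p) ⊕ (t(t(m)) ⊕ (t((m ⊕ p) ⊕ m) ⊕ t(p ⊕ m)))
  Merge nested applications:  t(q ⊕ p) ⊕ t(t(m)) ⊕ t((m ⊕ p) ⊕ m) ⊕ t(p ⊕ m)
  Inside:  t(q ⊕ p)  →  t(p ⊕ q)
  Canonicalize subterm:  t((m ⊕ p) ⊕ m)  →  t(m ⊕ m ⊕ p)
  Inside:  t(p ⊕ m)  →  t(m ⊕ p)
  Order the arguments:  t(m ⊕ m ⊕ p) ⊕ t(m ⊕ p) ⊕ t(p ⊕ q) ⊕ t(t(m))
Right:  (t(q ⊕ p) ⊕ (t(p ⊕ m) ⊕ t(t(m)))) ⊕ t(m ⊕ (p ⊕ m))
  Flatten:  t(q ⊕ p) ⊕ t(p ⊕ m) ⊕ t(t(m)) ⊕ t(m ⊕ (p ⊕ m))
  Canonicalize subterm:  t(q ⊕ p)  →  t(p ⊕ q)
  Canonicalize subterm:  t(p ⊕ m)  →  t(m ⊕ p)
  Inside:  t(m ⊕ (p ⊕ m))  →  t(m ⊕ m ⊕ p)
  Sort arguments:  t(m ⊕ m ⊕ p) ⊕ t(m ⊕ p) ⊕ t(p ⊕ q) ⊕ t(t(m))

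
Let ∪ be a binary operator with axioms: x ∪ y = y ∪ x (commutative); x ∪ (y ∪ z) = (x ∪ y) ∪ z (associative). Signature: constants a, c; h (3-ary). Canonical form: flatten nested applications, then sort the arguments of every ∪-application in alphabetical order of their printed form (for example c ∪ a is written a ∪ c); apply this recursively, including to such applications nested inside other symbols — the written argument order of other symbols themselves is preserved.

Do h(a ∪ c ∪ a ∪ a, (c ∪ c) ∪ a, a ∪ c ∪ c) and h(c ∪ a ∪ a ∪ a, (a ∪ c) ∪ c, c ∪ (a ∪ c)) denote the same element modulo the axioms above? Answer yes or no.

Left:  h(a ∪ c ∪ a ∪ a, (c ∪ c) ∪ a, a ∪ c ∪ c)
  Descend into:  (c ∪ c) ∪ a
  Merge nested applications:  c ∪ c ∪ a
  Order the arguments:  a ∪ c ∪ c
  Rebuild:  h(a ∪ a ∪ a ∪ c, a ∪ c ∪ c, a ∪ c ∪ c)
Right:  h(c ∪ a ∪ a ∪ a, (a ∪ c) ∪ c, c ∪ (a ∪ c))
  Descend into:  c ∪ (a ∪ c)
  Un-nest:  c ∪ a ∪ c
  Sort arguments:  a ∪ c ∪ c
  Rebuild:  h(a ∪ a ∪ a ∪ c, a ∪ c ∪ c, a ∪ c ∪ c)

Answer: yes — both canonical forms are h(a ∪ a ∪ a ∪ c, a ∪ c ∪ c, a ∪ c ∪ c)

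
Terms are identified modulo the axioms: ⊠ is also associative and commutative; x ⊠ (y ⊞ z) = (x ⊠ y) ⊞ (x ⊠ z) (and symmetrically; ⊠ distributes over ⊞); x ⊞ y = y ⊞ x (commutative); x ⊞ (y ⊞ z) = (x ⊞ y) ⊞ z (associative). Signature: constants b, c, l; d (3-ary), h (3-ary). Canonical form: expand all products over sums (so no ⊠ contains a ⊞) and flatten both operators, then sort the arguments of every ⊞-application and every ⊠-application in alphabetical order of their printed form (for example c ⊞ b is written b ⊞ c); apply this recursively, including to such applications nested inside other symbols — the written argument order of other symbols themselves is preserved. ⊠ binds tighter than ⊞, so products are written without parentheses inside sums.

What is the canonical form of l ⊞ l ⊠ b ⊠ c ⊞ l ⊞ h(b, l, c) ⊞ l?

Answer: b ⊠ c ⊠ l ⊞ h(b, l, c) ⊞ l ⊞ l ⊞ l

Derivation:
Flatten:  l ⊞ b ⊠ c ⊠ l ⊞ l ⊞ h(b, l, c) ⊞ l
Sort:  b ⊠ c ⊠ l ⊞ h(b, l, c) ⊞ l ⊞ l ⊞ l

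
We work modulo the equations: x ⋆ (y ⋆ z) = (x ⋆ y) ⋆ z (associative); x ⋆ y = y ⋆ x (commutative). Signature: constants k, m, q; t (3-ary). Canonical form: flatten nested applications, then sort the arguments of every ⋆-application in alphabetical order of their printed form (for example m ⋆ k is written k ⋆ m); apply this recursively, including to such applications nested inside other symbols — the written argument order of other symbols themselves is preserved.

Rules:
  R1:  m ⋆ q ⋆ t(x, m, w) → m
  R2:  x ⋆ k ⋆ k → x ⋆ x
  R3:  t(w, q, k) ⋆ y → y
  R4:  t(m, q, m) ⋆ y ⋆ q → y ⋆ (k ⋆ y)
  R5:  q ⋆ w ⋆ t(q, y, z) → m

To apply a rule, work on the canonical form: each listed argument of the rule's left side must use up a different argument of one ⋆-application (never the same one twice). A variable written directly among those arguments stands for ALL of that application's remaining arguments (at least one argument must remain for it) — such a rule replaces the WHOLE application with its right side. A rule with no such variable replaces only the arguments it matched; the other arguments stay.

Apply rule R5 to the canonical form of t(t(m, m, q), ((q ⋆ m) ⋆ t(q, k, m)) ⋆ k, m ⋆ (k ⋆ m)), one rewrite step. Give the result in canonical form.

Canonical form:  t(t(m, m, q), k ⋆ m ⋆ q ⋆ t(q, k, m), k ⋆ m ⋆ m)
Match R5:  consume q, t(q, k, m);  w := k ⋆ m, y := k, z := m
Every leftover argument binds to the variable; the entire application is replaced.
New term:  t(t(m, m, q), m, k ⋆ m ⋆ m)

Answer: t(t(m, m, q), m, k ⋆ m ⋆ m)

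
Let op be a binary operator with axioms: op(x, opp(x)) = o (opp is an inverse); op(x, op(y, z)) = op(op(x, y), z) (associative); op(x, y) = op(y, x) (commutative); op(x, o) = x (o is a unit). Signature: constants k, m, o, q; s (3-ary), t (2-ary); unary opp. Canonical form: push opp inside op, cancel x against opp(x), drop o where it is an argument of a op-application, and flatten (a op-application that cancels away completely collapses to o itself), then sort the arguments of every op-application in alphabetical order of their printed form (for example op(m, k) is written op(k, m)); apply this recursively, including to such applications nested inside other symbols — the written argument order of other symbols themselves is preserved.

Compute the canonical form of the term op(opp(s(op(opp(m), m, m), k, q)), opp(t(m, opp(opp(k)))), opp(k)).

Answer: op(opp(k), opp(s(m, k, q)), opp(t(m, k)))

Derivation:
Push opp inside:  distribute opp over op and collapse double opp
Combine occurrences:  op(opp(s(m, k, q)), opp(t(m, k)), opp(k))
Sort:  op(opp(k), opp(s(m, k, q)), opp(t(m, k)))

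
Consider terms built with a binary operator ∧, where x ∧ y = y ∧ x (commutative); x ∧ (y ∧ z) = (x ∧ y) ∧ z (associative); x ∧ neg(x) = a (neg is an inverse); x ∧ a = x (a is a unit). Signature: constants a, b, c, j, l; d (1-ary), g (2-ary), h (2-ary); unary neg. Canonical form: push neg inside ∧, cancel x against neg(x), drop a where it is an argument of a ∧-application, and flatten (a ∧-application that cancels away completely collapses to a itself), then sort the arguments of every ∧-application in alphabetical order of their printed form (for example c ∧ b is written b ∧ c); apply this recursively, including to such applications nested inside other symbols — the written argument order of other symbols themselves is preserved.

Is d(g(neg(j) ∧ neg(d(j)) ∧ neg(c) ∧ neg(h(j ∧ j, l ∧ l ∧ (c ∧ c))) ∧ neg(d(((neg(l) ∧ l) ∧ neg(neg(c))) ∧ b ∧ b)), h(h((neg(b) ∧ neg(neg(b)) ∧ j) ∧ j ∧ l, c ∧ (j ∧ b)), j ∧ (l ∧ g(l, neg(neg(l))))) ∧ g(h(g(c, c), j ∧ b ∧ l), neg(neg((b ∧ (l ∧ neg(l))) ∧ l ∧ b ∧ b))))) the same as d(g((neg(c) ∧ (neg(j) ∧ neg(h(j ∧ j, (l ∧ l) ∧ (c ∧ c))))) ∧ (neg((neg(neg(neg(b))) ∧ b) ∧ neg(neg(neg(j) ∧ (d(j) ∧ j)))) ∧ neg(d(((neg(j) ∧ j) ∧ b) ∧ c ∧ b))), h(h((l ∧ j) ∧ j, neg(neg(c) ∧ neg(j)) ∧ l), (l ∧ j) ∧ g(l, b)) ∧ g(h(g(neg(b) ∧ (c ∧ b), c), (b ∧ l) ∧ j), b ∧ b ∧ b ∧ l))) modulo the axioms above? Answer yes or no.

Answer: no — d(g(neg(c) ∧ neg(d(b ∧ b ∧ c)) ∧ neg(d(j)) ∧ neg(h(j ∧ j, c ∧ c ∧ l ∧ l)) ∧ neg(j), g(h(g(c, c), b ∧ j ∧ l), b ∧ b ∧ b ∧ l) ∧ h(h(j ∧ j ∧ l, b ∧ c ∧ j), g(l, l) ∧ j ∧ l))) vs d(g(neg(c) ∧ neg(d(b ∧ b ∧ c)) ∧ neg(d(j)) ∧ neg(h(j ∧ j, c ∧ c ∧ l ∧ l)) ∧ neg(j), g(h(g(c, c), b ∧ j ∧ l), b ∧ b ∧ b ∧ l) ∧ h(h(j ∧ j ∧ l, c ∧ j ∧ l), g(l, b) ∧ j ∧ l)))

Derivation:
Left:  d(g(neg(j) ∧ neg(d(j)) ∧ neg(c) ∧ neg(h(j ∧ j, l ∧ l ∧ (c ∧ c))) ∧ neg(d(((neg(l) ∧ l) ∧ neg(neg(c))) ∧ b ∧ b)), h(h((neg(b) ∧ neg(neg(b)) ∧ j) ∧ j ∧ l, c ∧ (j ∧ b)), j ∧ (l ∧ g(l, neg(neg(l))))) ∧ g(h(g(c, c), j ∧ b ∧ l), neg(neg((b ∧ (l ∧ neg(l))) ∧ l ∧ b ∧ b)))))
  Work inside:  h(h((neg(b) ∧ neg(neg(b)) ∧ j) ∧ j ∧ l, c ∧ (j ∧ b)), j ∧ (l ∧ g(l, neg(neg(l))))) ∧ g(h(g(c, c), j ∧ b ∧ l), neg(neg((b ∧ (l ∧ neg(l))) ∧ l ∧ b ∧ b)))
  Push neg inside:  distribute neg over ∧ and collapse double neg
  Collect terms:  h(h(j ∧ j ∧ l, b ∧ c ∧ j), g(l, l) ∧ j ∧ l) ∧ g(h(g(c, c), b ∧ j ∧ l), b ∧ b ∧ b ∧ l)
  Sort:  g(h(g(c, c), b ∧ j ∧ l), b ∧ b ∧ b ∧ l) ∧ h(h(j ∧ j ∧ l, b ∧ c ∧ j), g(l, l) ∧ j ∧ l)
  Put back:  d(g(neg(c) ∧ neg(d(b ∧ b ∧ c)) ∧ neg(d(j)) ∧ neg(h(j ∧ j, c ∧ c ∧ l ∧ l)) ∧ neg(j), g(h(g(c, c), b ∧ j ∧ l), b ∧ b ∧ b ∧ l) ∧ h(h(j ∧ j ∧ l, b ∧ c ∧ j), g(l, l) ∧ j ∧ l)))
Right:  d(g((neg(c) ∧ (neg(j) ∧ neg(h(j ∧ j, (l ∧ l) ∧ (c ∧ c))))) ∧ (neg((neg(neg(neg(b))) ∧ b) ∧ neg(neg(neg(j) ∧ (d(j) ∧ j)))) ∧ neg(d(((neg(j) ∧ j) ∧ b) ∧ c ∧ b))), h(h((l ∧ j) ∧ j, neg(neg(c) ∧ neg(j)) ∧ l), (l ∧ j) ∧ g(l, b)) ∧ g(h(g(neg(b) ∧ (c ∧ b), c), (b ∧ l) ∧ j), b ∧ b ∧ b ∧ l)))
  Work inside:  (neg(c) ∧ (neg(j) ∧ neg(h(j ∧ j, (l ∧ l) ∧ (c ∧ c))))) ∧ (neg((neg(neg(neg(b))) ∧ b) ∧ neg(neg(neg(j) ∧ (d(j) ∧ j)))) ∧ neg(d(((neg(j) ∧ j) ∧ b) ∧ c ∧ b)))
  Push neg inside:  distribute neg over ∧ and collapse double neg
  Cancel inverse pairs:  b cancels
  Collect:  neg(c) ∧ neg(j) ∧ neg(h(j ∧ j, c ∧ c ∧ l ∧ l)) ∧ neg(d(j)) ∧ neg(d(b ∧ b ∧ c))
  Order the arguments:  neg(c) ∧ neg(d(b ∧ b ∧ c)) ∧ neg(d(j)) ∧ neg(h(j ∧ j, c ∧ c ∧ l ∧ l)) ∧ neg(j)
  Reassemble:  d(g(neg(c) ∧ neg(d(b ∧ b ∧ c)) ∧ neg(d(j)) ∧ neg(h(j ∧ j, c ∧ c ∧ l ∧ l)) ∧ neg(j), g(h(g(c, c), b ∧ j ∧ l), b ∧ b ∧ b ∧ l) ∧ h(h(j ∧ j ∧ l, c ∧ j ∧ l), g(l, b) ∧ j ∧ l)))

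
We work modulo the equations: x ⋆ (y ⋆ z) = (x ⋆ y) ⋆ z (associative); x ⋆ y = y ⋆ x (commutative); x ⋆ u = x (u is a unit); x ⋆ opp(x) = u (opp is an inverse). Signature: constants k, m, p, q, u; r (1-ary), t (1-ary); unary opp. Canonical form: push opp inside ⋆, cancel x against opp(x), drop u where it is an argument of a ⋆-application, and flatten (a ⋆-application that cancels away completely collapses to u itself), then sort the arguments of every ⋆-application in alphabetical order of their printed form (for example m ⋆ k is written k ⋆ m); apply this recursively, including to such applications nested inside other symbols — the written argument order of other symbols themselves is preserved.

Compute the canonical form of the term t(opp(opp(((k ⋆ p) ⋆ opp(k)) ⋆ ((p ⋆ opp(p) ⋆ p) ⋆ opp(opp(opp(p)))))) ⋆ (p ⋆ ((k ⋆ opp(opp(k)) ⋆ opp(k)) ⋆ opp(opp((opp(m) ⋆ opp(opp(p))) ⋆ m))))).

Answer: t(k ⋆ p ⋆ p ⋆ p)

Derivation:
Focus inside:  opp(opp(((k ⋆ p) ⋆ opp(k)) ⋆ ((p ⋆ opp(p) ⋆ p) ⋆ opp(opp(opp(p)))))) ⋆ (p ⋆ ((k ⋆ opp(opp(k)) ⋆ opp(k)) ⋆ opp(opp((opp(m) ⋆ opp(opp(p))) ⋆ m))))
Push opp inside:  distribute opp over ⋆ and collapse double opp
Inverses cancel:  m cancels
Combine occurrences:  k ⋆ p ⋆ p ⋆ p
Put back:  t(k ⋆ p ⋆ p ⋆ p)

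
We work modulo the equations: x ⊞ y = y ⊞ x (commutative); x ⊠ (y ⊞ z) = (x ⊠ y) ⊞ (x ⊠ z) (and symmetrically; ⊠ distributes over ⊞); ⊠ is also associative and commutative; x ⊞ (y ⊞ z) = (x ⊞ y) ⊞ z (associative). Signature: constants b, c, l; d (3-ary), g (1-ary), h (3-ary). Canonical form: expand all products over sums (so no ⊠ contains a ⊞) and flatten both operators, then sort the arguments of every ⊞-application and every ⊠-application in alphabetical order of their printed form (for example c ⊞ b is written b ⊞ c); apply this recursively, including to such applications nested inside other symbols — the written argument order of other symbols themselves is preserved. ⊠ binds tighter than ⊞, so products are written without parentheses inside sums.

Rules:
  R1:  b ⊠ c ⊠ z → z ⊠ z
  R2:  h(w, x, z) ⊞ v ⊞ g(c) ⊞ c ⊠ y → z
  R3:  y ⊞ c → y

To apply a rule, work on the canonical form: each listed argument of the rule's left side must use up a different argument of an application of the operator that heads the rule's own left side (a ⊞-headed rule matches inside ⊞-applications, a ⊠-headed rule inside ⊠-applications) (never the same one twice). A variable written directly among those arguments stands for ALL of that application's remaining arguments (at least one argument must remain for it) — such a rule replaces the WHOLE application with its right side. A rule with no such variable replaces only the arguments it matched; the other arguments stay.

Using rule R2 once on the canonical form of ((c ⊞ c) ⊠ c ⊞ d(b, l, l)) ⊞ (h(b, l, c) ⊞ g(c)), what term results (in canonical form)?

Answer: c

Derivation:
Canonical form:  c ⊠ c ⊞ c ⊠ c ⊞ d(b, l, l) ⊞ g(c) ⊞ h(b, l, c)
R2 matches:  uses c ⊠ c, g(c), h(b, l, c);  v := c ⊠ c ⊞ d(b, l, l), w := b, x := l, y := c, z := c
Every leftover argument binds to the variable; the entire application is replaced.
New term:  c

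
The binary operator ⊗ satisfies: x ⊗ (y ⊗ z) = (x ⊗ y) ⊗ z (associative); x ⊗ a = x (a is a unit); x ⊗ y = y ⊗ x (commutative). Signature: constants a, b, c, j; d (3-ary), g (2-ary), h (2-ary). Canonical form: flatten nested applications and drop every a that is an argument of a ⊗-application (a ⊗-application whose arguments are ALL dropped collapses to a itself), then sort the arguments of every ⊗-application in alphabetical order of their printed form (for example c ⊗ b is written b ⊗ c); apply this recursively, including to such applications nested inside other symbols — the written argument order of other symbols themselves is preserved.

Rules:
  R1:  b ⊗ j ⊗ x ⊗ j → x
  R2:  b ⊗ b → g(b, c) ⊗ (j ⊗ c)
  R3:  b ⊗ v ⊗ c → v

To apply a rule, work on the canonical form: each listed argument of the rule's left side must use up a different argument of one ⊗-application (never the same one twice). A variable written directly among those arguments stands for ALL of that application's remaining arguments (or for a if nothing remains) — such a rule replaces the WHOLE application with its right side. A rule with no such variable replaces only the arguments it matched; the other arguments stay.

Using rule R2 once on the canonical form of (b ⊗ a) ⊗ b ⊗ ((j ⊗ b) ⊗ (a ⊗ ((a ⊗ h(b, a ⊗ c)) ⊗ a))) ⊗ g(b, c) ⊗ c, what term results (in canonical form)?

Answer: b ⊗ c ⊗ c ⊗ g(b, c) ⊗ g(b, c) ⊗ h(b, c) ⊗ j ⊗ j

Derivation:
Canonical form:  b ⊗ b ⊗ b ⊗ c ⊗ g(b, c) ⊗ h(b, c) ⊗ j
Match R2:  consume b, b
Result:  b ⊗ c ⊗ c ⊗ g(b, c) ⊗ g(b, c) ⊗ h(b, c) ⊗ j ⊗ j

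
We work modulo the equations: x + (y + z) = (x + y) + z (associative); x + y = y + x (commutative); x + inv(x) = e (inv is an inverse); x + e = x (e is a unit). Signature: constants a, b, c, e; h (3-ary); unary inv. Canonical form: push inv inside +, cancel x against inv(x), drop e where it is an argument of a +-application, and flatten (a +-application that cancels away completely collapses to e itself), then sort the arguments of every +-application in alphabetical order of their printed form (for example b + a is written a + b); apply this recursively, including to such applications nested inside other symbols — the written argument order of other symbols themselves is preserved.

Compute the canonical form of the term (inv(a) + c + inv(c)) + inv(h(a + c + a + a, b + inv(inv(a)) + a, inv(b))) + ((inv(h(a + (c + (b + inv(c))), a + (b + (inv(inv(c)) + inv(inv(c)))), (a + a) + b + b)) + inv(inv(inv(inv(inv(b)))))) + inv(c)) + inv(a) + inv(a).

Push inv inside:  distribute inv over + and collapse double inv
Collect:  inv(a) + inv(a) + inv(a) + inv(c) + inv(h(a + a + a + c, a + a + b, inv(b))) + inv(h(a + b, a + b + c + c, a + a + b + b)) + inv(b)
Sort arguments:  inv(a) + inv(a) + inv(a) + inv(b) + inv(c) + inv(h(a + a + a + c, a + a + b, inv(b))) + inv(h(a + b, a + b + c + c, a + a + b + b))

Answer: inv(a) + inv(a) + inv(a) + inv(b) + inv(c) + inv(h(a + a + a + c, a + a + b, inv(b))) + inv(h(a + b, a + b + c + c, a + a + b + b))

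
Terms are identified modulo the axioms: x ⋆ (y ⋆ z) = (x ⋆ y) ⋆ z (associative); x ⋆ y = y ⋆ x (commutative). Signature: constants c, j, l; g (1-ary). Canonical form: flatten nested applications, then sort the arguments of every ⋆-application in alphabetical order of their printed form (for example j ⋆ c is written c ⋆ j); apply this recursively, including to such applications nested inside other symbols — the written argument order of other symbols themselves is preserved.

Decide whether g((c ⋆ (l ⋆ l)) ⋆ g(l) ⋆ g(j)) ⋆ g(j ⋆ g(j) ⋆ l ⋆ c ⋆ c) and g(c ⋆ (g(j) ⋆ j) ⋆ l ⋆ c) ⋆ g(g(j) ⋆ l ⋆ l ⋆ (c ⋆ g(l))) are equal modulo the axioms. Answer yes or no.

Left:  g((c ⋆ (l ⋆ l)) ⋆ g(l) ⋆ g(j)) ⋆ g(j ⋆ g(j) ⋆ l ⋆ c ⋆ c)
  Canonicalize subterm:  g((c ⋆ (l ⋆ l)) ⋆ g(l) ⋆ g(j))  →  g(c ⋆ g(j) ⋆ g(l) ⋆ l ⋆ l)
  Inside:  g(j ⋆ g(j) ⋆ l ⋆ c ⋆ c)  →  g(c ⋆ c ⋆ g(j) ⋆ j ⋆ l)
  Order the arguments:  g(c ⋆ c ⋆ g(j) ⋆ j ⋆ l) ⋆ g(c ⋆ g(j) ⋆ g(l) ⋆ l ⋆ l)
Right:  g(c ⋆ (g(j) ⋆ j) ⋆ l ⋆ c) ⋆ g(g(j) ⋆ l ⋆ l ⋆ (c ⋆ g(l)))
  Simplify inside:  g(c ⋆ (g(j) ⋆ j) ⋆ l ⋆ c)  →  g(c ⋆ c ⋆ g(j) ⋆ j ⋆ l)
  Simplify inside:  g(g(j) ⋆ l ⋆ l ⋆ (c ⋆ g(l)))  →  g(c ⋆ g(j) ⋆ g(l) ⋆ l ⋆ l)
  Sort arguments:  g(c ⋆ c ⋆ g(j) ⋆ j ⋆ l) ⋆ g(c ⋆ g(j) ⋆ g(l) ⋆ l ⋆ l)

Answer: yes — both canonical forms are g(c ⋆ c ⋆ g(j) ⋆ j ⋆ l) ⋆ g(c ⋆ g(j) ⋆ g(l) ⋆ l ⋆ l)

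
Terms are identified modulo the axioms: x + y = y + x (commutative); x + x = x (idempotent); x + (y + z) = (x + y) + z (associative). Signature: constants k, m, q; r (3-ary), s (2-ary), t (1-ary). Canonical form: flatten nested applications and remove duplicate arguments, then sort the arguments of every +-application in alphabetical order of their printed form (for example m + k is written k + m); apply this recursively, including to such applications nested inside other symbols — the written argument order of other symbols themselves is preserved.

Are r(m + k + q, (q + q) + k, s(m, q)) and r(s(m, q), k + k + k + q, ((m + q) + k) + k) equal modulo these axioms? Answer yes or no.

Left:  r(m + k + q, (q + q) + k, s(m, q))
  Focus inside:  (q + q) + k
  Un-nest:  q + q + k
  Drop duplicates:  drop duplicate q
  Order the arguments:  k + q
  Put back:  r(k + m + q, k + q, s(m, q))
Right:  r(s(m, q), k + k + k + q, ((m + q) + k) + k)
  Descend into:  ((m + q) + k) + k
  Merge nested applications:  m + q + k + k
  Deduplicate:  drop duplicate k
  Sort:  k + m + q
  Reassemble:  r(s(m, q), k + q, k + m + q)

Answer: no — r(k + m + q, k + q, s(m, q)) vs r(s(m, q), k + q, k + m + q)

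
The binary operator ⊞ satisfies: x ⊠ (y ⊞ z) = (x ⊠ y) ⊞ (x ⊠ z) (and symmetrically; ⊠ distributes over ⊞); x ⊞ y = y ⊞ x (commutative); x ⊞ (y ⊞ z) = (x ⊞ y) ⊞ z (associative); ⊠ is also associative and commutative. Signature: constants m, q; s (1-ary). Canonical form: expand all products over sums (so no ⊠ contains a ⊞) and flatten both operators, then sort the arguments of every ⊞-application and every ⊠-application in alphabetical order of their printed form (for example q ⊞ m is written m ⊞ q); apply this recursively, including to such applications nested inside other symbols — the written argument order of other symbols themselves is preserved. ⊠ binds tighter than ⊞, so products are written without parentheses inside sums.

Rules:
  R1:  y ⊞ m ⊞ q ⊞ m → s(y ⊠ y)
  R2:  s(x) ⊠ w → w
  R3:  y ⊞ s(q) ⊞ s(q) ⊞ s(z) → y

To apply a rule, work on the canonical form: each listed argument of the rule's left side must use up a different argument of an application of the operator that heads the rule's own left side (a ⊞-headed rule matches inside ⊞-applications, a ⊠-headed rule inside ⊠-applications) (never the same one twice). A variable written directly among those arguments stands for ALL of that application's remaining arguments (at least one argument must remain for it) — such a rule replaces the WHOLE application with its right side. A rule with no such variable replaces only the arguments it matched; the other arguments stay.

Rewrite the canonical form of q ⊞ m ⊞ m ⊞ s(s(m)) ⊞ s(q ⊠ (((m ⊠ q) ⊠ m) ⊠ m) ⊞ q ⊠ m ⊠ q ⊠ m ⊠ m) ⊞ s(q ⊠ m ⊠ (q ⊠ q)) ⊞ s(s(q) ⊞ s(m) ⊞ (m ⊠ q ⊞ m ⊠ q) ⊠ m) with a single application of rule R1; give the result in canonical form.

Answer: s(s(m ⊠ m ⊠ m ⊠ q ⊠ q ⊞ m ⊠ m ⊠ m ⊠ q ⊠ q) ⊠ s(m ⊠ m ⊠ m ⊠ q ⊠ q ⊞ m ⊠ m ⊠ m ⊠ q ⊠ q) ⊞ s(m ⊠ m ⊠ m ⊠ q ⊠ q ⊞ m ⊠ m ⊠ m ⊠ q ⊠ q) ⊠ s(m ⊠ m ⊠ q ⊞ m ⊠ m ⊠ q ⊞ s(m) ⊞ s(q)) ⊞ s(m ⊠ m ⊠ m ⊠ q ⊠ q ⊞ m ⊠ m ⊠ m ⊠ q ⊠ q) ⊠ s(m ⊠ m ⊠ q ⊞ m ⊠ m ⊠ q ⊞ s(m) ⊞ s(q)) ⊞ s(m ⊠ m ⊠ m ⊠ q ⊠ q ⊞ m ⊠ m ⊠ m ⊠ q ⊠ q) ⊠ s(m ⊠ q ⊠ q ⊠ q) ⊞ s(m ⊠ m ⊠ m ⊠ q ⊠ q ⊞ m ⊠ m ⊠ m ⊠ q ⊠ q) ⊠ s(m ⊠ q ⊠ q ⊠ q) ⊞ s(m ⊠ m ⊠ m ⊠ q ⊠ q ⊞ m ⊠ m ⊠ m ⊠ q ⊠ q) ⊠ s(s(m)) ⊞ s(m ⊠ m ⊠ m ⊠ q ⊠ q ⊞ m ⊠ m ⊠ m ⊠ q ⊠ q) ⊠ s(s(m)) ⊞ s(m ⊠ m ⊠ q ⊞ m ⊠ m ⊠ q ⊞ s(m) ⊞ s(q)) ⊠ s(m ⊠ m ⊠ q ⊞ m ⊠ m ⊠ q ⊞ s(m) ⊞ s(q)) ⊞ s(m ⊠ m ⊠ q ⊞ m ⊠ m ⊠ q ⊞ s(m) ⊞ s(q)) ⊠ s(m ⊠ q ⊠ q ⊠ q) ⊞ s(m ⊠ m ⊠ q ⊞ m ⊠ m ⊠ q ⊞ s(m) ⊞ s(q)) ⊠ s(m ⊠ q ⊠ q ⊠ q) ⊞ s(m ⊠ m ⊠ q ⊞ m ⊠ m ⊠ q ⊞ s(m) ⊞ s(q)) ⊠ s(s(m)) ⊞ s(m ⊠ m ⊠ q ⊞ m ⊠ m ⊠ q ⊞ s(m) ⊞ s(q)) ⊠ s(s(m)) ⊞ s(m ⊠ q ⊠ q ⊠ q) ⊠ s(m ⊠ q ⊠ q ⊠ q) ⊞ s(m ⊠ q ⊠ q ⊠ q) ⊠ s(s(m)) ⊞ s(m ⊠ q ⊠ q ⊠ q) ⊠ s(s(m)) ⊞ s(s(m)) ⊠ s(s(m)))

Derivation:
Canonical form:  m ⊞ m ⊞ q ⊞ s(m ⊠ m ⊠ m ⊠ q ⊠ q ⊞ m ⊠ m ⊠ m ⊠ q ⊠ q) ⊞ s(m ⊠ m ⊠ q ⊞ m ⊠ m ⊠ q ⊞ s(m) ⊞ s(q)) ⊞ s(m ⊠ q ⊠ q ⊠ q) ⊞ s(s(m))
R1 matches:  uses m, m, q;  y := s(m ⊠ m ⊠ m ⊠ q ⊠ q ⊞ m ⊠ m ⊠ m ⊠ q ⊠ q) ⊞ s(m ⊠ m ⊠ q ⊞ m ⊠ m ⊠ q ⊞ s(m) ⊞ s(q)) ⊞ s(m ⊠ q ⊠ q ⊠ q) ⊞ s(s(m))
Every leftover argument binds to the variable; the entire application is replaced.
New term:  s(s(m ⊠ m ⊠ m ⊠ q ⊠ q ⊞ m ⊠ m ⊠ m ⊠ q ⊠ q) ⊠ s(m ⊠ m ⊠ m ⊠ q ⊠ q ⊞ m ⊠ m ⊠ m ⊠ q ⊠ q) ⊞ s(m ⊠ m ⊠ m ⊠ q ⊠ q ⊞ m ⊠ m ⊠ m ⊠ q ⊠ q) ⊠ s(m ⊠ m ⊠ q ⊞ m ⊠ m ⊠ q ⊞ s(m) ⊞ s(q)) ⊞ s(m ⊠ m ⊠ m ⊠ q ⊠ q ⊞ m ⊠ m ⊠ m ⊠ q ⊠ q) ⊠ s(m ⊠ m ⊠ q ⊞ m ⊠ m ⊠ q ⊞ s(m) ⊞ s(q)) ⊞ s(m ⊠ m ⊠ m ⊠ q ⊠ q ⊞ m ⊠ m ⊠ m ⊠ q ⊠ q) ⊠ s(m ⊠ q ⊠ q ⊠ q) ⊞ s(m ⊠ m ⊠ m ⊠ q ⊠ q ⊞ m ⊠ m ⊠ m ⊠ q ⊠ q) ⊠ s(m ⊠ q ⊠ q ⊠ q) ⊞ s(m ⊠ m ⊠ m ⊠ q ⊠ q ⊞ m ⊠ m ⊠ m ⊠ q ⊠ q) ⊠ s(s(m)) ⊞ s(m ⊠ m ⊠ m ⊠ q ⊠ q ⊞ m ⊠ m ⊠ m ⊠ q ⊠ q) ⊠ s(s(m)) ⊞ s(m ⊠ m ⊠ q ⊞ m ⊠ m ⊠ q ⊞ s(m) ⊞ s(q)) ⊠ s(m ⊠ m ⊠ q ⊞ m ⊠ m ⊠ q ⊞ s(m) ⊞ s(q)) ⊞ s(m ⊠ m ⊠ q ⊞ m ⊠ m ⊠ q ⊞ s(m) ⊞ s(q)) ⊠ s(m ⊠ q ⊠ q ⊠ q) ⊞ s(m ⊠ m ⊠ q ⊞ m ⊠ m ⊠ q ⊞ s(m) ⊞ s(q)) ⊠ s(m ⊠ q ⊠ q ⊠ q) ⊞ s(m ⊠ m ⊠ q ⊞ m ⊠ m ⊠ q ⊞ s(m) ⊞ s(q)) ⊠ s(s(m)) ⊞ s(m ⊠ m ⊠ q ⊞ m ⊠ m ⊠ q ⊞ s(m) ⊞ s(q)) ⊠ s(s(m)) ⊞ s(m ⊠ q ⊠ q ⊠ q) ⊠ s(m ⊠ q ⊠ q ⊠ q) ⊞ s(m ⊠ q ⊠ q ⊠ q) ⊠ s(s(m)) ⊞ s(m ⊠ q ⊠ q ⊠ q) ⊠ s(s(m)) ⊞ s(s(m)) ⊠ s(s(m)))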